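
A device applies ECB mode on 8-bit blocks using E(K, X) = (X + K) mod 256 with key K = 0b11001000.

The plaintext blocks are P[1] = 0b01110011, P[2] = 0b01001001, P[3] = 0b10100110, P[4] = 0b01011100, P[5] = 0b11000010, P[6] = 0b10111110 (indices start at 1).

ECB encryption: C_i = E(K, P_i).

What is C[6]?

C[6] = 0b10000110

C[6]: E(K, 0b10111110) = 0b10000110.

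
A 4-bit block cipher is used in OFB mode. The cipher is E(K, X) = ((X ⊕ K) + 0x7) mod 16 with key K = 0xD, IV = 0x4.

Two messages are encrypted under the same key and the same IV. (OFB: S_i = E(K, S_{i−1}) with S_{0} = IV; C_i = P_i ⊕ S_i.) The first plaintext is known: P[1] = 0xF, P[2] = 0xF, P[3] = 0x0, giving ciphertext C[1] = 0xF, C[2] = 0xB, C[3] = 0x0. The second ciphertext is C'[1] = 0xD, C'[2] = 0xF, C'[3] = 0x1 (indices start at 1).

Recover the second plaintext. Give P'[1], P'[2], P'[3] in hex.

In OFB with a reused IV, both messages share the same keystream S_i, so C_i ⊕ C'_i = P_i ⊕ P'_i and thus P'_i = P_i ⊕ C_i ⊕ C'_i.
P'[1]: 0xF ⊕ 0xF ⊕ 0xD = 0xD.
P'[2]: 0xF ⊕ 0xB ⊕ 0xF = 0xB.
P'[3]: 0x0 ⊕ 0x0 ⊕ 0x1 = 0x1.

P'[1] = 0xD, P'[2] = 0xB, P'[3] = 0x1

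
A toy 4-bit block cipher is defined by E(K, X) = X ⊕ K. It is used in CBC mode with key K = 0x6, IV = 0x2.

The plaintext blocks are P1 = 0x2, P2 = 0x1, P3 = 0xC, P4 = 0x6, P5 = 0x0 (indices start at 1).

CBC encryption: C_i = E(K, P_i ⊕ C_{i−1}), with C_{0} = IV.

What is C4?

C1: P1 ⊕ 0x2 = 0x0; E(K, 0x0) = 0x6.
C2: P2 ⊕ 0x6 = 0x7; E(K, 0x7) = 0x1.
C3: P3 ⊕ 0x1 = 0xD; E(K, 0xD) = 0xB.
C4: P4 ⊕ 0xB = 0xD; E(K, 0xD) = 0xB.

C4 = 0xB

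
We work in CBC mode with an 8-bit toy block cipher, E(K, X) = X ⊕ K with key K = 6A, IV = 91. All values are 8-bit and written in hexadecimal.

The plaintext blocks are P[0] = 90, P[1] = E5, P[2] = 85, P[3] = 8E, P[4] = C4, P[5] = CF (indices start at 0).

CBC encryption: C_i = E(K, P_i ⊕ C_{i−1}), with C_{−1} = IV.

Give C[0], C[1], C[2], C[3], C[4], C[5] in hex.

C[0] = 6B, C[1] = E4, C[2] = 0B, C[3] = EF, C[4] = 41, C[5] = E4

C[0]: P[0] ⊕ 91 = 01; E(K, 01) = 6B.
C[1]: P[1] ⊕ 6B = 8E; E(K, 8E) = E4.
C[2]: P[2] ⊕ E4 = 61; E(K, 61) = 0B.
C[3]: P[3] ⊕ 0B = 85; E(K, 85) = EF.
C[4]: P[4] ⊕ EF = 2B; E(K, 2B) = 41.
C[5]: P[5] ⊕ 41 = 8E; E(K, 8E) = E4.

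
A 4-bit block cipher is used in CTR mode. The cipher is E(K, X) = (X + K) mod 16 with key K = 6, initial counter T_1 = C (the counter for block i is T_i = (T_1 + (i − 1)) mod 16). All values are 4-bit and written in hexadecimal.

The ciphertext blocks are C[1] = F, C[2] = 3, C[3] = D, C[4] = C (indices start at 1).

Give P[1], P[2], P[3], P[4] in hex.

CTR decryption: S_i = E(K, T_i) where T_i is the counter for block i; P_i = C_i ⊕ S_i.
P[1]: T = C, S = E(K, T) = 2; F ⊕ 2 = D.
P[2]: T = D, S = E(K, T) = 3; 3 ⊕ 3 = 0.
P[3]: T = E, S = E(K, T) = 4; D ⊕ 4 = 9.
P[4]: T = F, S = E(K, T) = 5; C ⊕ 5 = 9.

P[1] = D, P[2] = 0, P[3] = 9, P[4] = 9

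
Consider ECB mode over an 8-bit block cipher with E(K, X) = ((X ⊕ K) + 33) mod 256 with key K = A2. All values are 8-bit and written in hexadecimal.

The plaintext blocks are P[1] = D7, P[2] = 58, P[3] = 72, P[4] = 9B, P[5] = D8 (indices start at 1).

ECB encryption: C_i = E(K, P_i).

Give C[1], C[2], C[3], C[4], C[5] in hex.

C[1]: E(K, D7) = A8.
C[2]: E(K, 58) = 2D.
C[3]: E(K, 72) = 03.
C[4]: E(K, 9B) = 6C.
C[5]: E(K, D8) = AD.

C[1] = A8, C[2] = 2D, C[3] = 03, C[4] = 6C, C[5] = AD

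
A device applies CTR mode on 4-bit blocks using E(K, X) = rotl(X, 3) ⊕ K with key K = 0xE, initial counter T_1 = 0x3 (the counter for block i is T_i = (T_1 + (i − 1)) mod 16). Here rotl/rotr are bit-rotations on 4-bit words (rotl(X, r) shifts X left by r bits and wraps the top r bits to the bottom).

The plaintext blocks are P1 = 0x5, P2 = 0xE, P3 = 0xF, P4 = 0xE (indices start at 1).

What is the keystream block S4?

CTR encryption: S_i = E(K, T_i) where T_i is the counter for block i; C_i = P_i ⊕ S_i.
C1: T = 0x3, S = E(K, T) = 0x7; 0x5 ⊕ 0x7 = 0x2.
C2: T = 0x4, S = E(K, T) = 0xC; 0xE ⊕ 0xC = 0x2.
C3: T = 0x5, S = E(K, T) = 0x4; 0xF ⊕ 0x4 = 0xB.
C4: T = 0x6, S = E(K, T) = 0xD; 0xE ⊕ 0xD = 0x3.
So S4 = 0xD.

0xD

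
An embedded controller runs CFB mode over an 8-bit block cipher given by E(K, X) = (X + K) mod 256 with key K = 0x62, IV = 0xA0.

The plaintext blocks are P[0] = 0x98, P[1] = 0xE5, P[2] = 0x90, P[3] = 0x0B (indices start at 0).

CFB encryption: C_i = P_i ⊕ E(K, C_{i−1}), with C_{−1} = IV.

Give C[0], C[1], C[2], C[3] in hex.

C[0] = 0x9A, C[1] = 0x19, C[2] = 0xEB, C[3] = 0x46

C[0]: E(K, 0xA0) = 0x02; 0x98 ⊕ 0x02 = 0x9A.
C[1]: E(K, 0x9A) = 0xFC; 0xE5 ⊕ 0xFC = 0x19.
C[2]: E(K, 0x19) = 0x7B; 0x90 ⊕ 0x7B = 0xEB.
C[3]: E(K, 0xEB) = 0x4D; 0x0B ⊕ 0x4D = 0x46.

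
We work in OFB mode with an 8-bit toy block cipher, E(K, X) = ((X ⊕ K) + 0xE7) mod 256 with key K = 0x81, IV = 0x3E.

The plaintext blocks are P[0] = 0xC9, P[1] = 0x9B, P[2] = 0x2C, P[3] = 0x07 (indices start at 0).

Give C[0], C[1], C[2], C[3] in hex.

OFB encryption: S_i = E(K, S_{i−1}) with S_{−1} = IV; C_i = P_i ⊕ S_i.
C[0]: S = E(K, 0x3E) = 0xA6; 0xC9 ⊕ 0xA6 = 0x6F.
C[1]: S = E(K, 0xA6) = 0x0E; 0x9B ⊕ 0x0E = 0x95.
C[2]: S = E(K, 0x0E) = 0x76; 0x2C ⊕ 0x76 = 0x5A.
C[3]: S = E(K, 0x76) = 0xDE; 0x07 ⊕ 0xDE = 0xD9.

C[0] = 0x6F, C[1] = 0x95, C[2] = 0x5A, C[3] = 0xD9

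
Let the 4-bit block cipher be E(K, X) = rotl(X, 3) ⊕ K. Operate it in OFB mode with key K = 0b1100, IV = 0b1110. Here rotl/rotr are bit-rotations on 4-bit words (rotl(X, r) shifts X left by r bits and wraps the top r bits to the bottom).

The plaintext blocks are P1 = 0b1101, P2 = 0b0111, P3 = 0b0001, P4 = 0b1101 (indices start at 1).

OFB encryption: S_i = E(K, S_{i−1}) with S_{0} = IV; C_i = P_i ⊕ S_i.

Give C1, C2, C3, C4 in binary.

C1 = 0b0110, C2 = 0b0110, C3 = 0b0101, C4 = 0b0011

C1: S = E(K, 0b1110) = 0b1011; 0b1101 ⊕ 0b1011 = 0b0110.
C2: S = E(K, 0b1011) = 0b0001; 0b0111 ⊕ 0b0001 = 0b0110.
C3: S = E(K, 0b0001) = 0b0100; 0b0001 ⊕ 0b0100 = 0b0101.
C4: S = E(K, 0b0100) = 0b1110; 0b1101 ⊕ 0b1110 = 0b0011.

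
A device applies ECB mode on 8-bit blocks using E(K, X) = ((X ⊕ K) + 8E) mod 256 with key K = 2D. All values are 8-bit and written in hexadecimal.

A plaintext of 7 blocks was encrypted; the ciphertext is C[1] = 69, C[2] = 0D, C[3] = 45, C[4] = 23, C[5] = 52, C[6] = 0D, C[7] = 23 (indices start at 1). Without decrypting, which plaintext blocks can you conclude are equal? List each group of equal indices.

P[2] = P[6]; P[4] = P[7]

ECB encrypts each block independently with the same key, so equal ciphertext blocks imply equal plaintext blocks.
C[2] = C[6] = 0D, so P[2] = P[6].
C[4] = C[7] = 23, so P[4] = P[7].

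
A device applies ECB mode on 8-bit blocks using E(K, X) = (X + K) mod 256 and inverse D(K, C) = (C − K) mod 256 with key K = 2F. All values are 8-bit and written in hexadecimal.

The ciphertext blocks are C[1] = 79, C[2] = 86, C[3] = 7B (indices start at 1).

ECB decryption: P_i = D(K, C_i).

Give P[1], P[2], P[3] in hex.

P[1] = 4A, P[2] = 57, P[3] = 4C

P[1]: D(K, 79) = 4A.
P[2]: D(K, 86) = 57.
P[3]: D(K, 7B) = 4C.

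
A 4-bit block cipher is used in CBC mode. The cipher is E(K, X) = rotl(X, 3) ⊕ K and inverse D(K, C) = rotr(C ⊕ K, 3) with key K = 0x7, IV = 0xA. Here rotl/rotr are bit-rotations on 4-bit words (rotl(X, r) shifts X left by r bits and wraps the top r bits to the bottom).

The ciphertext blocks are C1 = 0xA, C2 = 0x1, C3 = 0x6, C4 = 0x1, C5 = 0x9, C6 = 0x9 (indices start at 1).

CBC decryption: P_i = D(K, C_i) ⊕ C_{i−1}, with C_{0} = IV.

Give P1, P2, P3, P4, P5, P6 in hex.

P1 = 0x1, P2 = 0x6, P3 = 0x3, P4 = 0xA, P5 = 0xC, P6 = 0x4

P1: D(K, 0xA) = 0xB; 0xB ⊕ 0xA = 0x1.
P2: D(K, 0x1) = 0xC; 0xC ⊕ 0xA = 0x6.
P3: D(K, 0x6) = 0x2; 0x2 ⊕ 0x1 = 0x3.
P4: D(K, 0x1) = 0xC; 0xC ⊕ 0x6 = 0xA.
P5: D(K, 0x9) = 0xD; 0xD ⊕ 0x1 = 0xC.
P6: D(K, 0x9) = 0xD; 0xD ⊕ 0x9 = 0x4.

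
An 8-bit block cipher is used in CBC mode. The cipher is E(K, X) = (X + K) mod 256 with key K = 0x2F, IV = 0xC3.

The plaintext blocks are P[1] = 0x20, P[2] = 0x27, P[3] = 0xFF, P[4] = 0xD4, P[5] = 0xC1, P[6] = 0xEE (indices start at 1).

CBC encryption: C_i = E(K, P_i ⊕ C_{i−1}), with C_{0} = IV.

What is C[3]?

C[1]: P[1] ⊕ 0xC3 = 0xE3; E(K, 0xE3) = 0x12.
C[2]: P[2] ⊕ 0x12 = 0x35; E(K, 0x35) = 0x64.
C[3]: P[3] ⊕ 0x64 = 0x9B; E(K, 0x9B) = 0xCA.

C[3] = 0xCA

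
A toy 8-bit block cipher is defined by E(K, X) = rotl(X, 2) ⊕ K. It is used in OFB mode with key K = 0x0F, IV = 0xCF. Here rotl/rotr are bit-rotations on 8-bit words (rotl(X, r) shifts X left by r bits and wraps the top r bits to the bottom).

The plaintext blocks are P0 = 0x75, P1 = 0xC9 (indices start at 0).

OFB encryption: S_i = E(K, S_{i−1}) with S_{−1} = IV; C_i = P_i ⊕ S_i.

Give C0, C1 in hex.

C0: S = E(K, 0xCF) = 0x30; 0x75 ⊕ 0x30 = 0x45.
C1: S = E(K, 0x30) = 0xCF; 0xC9 ⊕ 0xCF = 0x06.

C0 = 0x45, C1 = 0x06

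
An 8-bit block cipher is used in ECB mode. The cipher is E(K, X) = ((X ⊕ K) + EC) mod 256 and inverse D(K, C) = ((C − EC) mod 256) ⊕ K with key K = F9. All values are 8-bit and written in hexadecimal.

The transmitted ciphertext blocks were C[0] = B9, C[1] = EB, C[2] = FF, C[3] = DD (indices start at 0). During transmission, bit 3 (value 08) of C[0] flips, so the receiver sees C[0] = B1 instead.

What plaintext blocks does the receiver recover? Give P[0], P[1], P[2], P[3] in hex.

ECB decryption: P_i = D(K, C_i).
Only C[0] changed, to B1. In ECB, a change in C_i affects only P_i. Decrypting the received ciphertext:
P[0]: D(K, B1) = 3C.
P[1]: D(K, EB) = 06.
P[2]: D(K, FF) = EA.
P[3]: D(K, DD) = 08.
Blocks that differ from the original plaintext: P[0].

P[0] = 3C, P[1] = 06, P[2] = EA, P[3] = 08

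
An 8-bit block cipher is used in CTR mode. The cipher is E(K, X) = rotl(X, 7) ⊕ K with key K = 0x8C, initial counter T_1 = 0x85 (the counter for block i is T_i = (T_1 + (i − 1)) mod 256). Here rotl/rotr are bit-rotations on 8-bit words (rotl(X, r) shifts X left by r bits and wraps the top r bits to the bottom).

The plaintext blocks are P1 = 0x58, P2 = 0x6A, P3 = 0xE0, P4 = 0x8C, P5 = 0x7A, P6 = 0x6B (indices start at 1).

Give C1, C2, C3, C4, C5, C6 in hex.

C1 = 0x16, C2 = 0xA5, C3 = 0xAF, C4 = 0x44, C5 = 0x32, C6 = 0xA2

CTR encryption: S_i = E(K, T_i) where T_i is the counter for block i; C_i = P_i ⊕ S_i.
C1: T = 0x85, S = E(K, T) = 0x4E; 0x58 ⊕ 0x4E = 0x16.
C2: T = 0x86, S = E(K, T) = 0xCF; 0x6A ⊕ 0xCF = 0xA5.
C3: T = 0x87, S = E(K, T) = 0x4F; 0xE0 ⊕ 0x4F = 0xAF.
C4: T = 0x88, S = E(K, T) = 0xC8; 0x8C ⊕ 0xC8 = 0x44.
C5: T = 0x89, S = E(K, T) = 0x48; 0x7A ⊕ 0x48 = 0x32.
C6: T = 0x8A, S = E(K, T) = 0xC9; 0x6B ⊕ 0xC9 = 0xA2.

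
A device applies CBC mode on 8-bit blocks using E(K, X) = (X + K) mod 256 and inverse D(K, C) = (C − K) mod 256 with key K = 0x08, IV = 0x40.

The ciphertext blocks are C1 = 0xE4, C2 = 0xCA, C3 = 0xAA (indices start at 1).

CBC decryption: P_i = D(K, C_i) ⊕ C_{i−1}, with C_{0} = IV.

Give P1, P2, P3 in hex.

P1: D(K, 0xE4) = 0xDC; 0xDC ⊕ 0x40 = 0x9C.
P2: D(K, 0xCA) = 0xC2; 0xC2 ⊕ 0xE4 = 0x26.
P3: D(K, 0xAA) = 0xA2; 0xA2 ⊕ 0xCA = 0x68.

P1 = 0x9C, P2 = 0x26, P3 = 0x68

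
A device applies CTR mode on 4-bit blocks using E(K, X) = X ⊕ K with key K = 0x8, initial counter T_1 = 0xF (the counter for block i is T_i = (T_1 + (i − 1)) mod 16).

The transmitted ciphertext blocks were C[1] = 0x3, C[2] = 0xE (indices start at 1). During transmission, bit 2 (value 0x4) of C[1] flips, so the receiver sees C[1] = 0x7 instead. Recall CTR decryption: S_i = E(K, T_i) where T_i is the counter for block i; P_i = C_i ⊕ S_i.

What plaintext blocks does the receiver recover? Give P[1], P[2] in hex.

P[1] = 0x0, P[2] = 0x6

Only C[1] changed, to 0x7. In CTR, a change in C_i flips the same bit in P_i only; the keystream is unaffected. Decrypting the received ciphertext:
P[1]: T = 0xF, S = E(K, T) = 0x7; 0x7 ⊕ 0x7 = 0x0.
P[2]: T = 0x0, S = E(K, T) = 0x8; 0xE ⊕ 0x8 = 0x6.
Blocks that differ from the original plaintext: P[1].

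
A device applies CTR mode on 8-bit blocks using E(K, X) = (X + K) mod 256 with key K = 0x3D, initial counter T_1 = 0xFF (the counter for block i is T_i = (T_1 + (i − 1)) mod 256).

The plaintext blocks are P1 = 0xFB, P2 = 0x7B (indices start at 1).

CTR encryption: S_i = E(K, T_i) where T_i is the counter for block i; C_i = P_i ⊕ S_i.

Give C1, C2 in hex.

C1: T = 0xFF, S = E(K, T) = 0x3C; 0xFB ⊕ 0x3C = 0xC7.
C2: T = 0x00, S = E(K, T) = 0x3D; 0x7B ⊕ 0x3D = 0x46.

C1 = 0xC7, C2 = 0x46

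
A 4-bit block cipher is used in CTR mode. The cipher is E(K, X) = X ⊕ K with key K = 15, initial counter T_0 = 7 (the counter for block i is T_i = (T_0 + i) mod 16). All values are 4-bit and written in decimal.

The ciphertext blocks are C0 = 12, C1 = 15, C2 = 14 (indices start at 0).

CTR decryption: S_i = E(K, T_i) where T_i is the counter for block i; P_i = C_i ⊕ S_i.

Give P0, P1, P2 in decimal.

P0: T = 7, S = E(K, T) = 8; 12 ⊕ 8 = 4.
P1: T = 8, S = E(K, T) = 7; 15 ⊕ 7 = 8.
P2: T = 9, S = E(K, T) = 6; 14 ⊕ 6 = 8.

P0 = 4, P1 = 8, P2 = 8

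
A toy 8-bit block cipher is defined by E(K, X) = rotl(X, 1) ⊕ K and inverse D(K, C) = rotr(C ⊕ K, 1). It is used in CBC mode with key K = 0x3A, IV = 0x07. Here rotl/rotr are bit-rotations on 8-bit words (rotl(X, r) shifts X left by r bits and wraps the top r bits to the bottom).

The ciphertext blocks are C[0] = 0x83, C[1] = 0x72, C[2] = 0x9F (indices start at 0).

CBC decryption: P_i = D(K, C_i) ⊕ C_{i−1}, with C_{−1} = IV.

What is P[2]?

P[2]: D(K, 0x9F) = 0xD2; 0xD2 ⊕ 0x72 = 0xA0.

P[2] = 0xA0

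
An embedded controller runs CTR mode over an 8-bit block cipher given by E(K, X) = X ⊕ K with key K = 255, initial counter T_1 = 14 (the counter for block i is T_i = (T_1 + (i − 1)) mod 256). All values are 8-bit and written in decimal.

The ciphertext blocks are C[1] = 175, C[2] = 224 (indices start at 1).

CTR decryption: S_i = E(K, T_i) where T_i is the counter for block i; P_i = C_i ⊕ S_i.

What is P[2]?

P[2]: T = 15, S = E(K, T) = 240; 224 ⊕ 240 = 16.

P[2] = 16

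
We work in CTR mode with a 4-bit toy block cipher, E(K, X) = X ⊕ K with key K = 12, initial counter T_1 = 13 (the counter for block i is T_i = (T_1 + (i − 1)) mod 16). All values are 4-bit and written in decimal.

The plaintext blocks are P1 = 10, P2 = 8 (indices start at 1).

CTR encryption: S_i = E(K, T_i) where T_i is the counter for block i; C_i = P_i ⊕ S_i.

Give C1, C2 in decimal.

C1 = 11, C2 = 10

C1: T = 13, S = E(K, T) = 1; 10 ⊕ 1 = 11.
C2: T = 14, S = E(K, T) = 2; 8 ⊕ 2 = 10.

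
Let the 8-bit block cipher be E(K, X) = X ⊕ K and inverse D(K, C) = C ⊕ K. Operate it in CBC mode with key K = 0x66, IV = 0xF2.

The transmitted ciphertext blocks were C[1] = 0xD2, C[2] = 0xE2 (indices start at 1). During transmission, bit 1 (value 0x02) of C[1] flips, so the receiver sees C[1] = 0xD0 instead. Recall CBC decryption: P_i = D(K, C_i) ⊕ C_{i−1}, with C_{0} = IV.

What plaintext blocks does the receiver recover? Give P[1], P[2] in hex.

P[1] = 0x44, P[2] = 0x54

Only C[1] changed, to 0xD0. In CBC, a change in C_i garbles P_i and flips the same bit in P_{i+1}. Decrypting the received ciphertext:
P[1]: D(K, 0xD0) = 0xB6; 0xB6 ⊕ 0xF2 = 0x44.
P[2]: D(K, 0xE2) = 0x84; 0x84 ⊕ 0xD0 = 0x54.
Blocks that differ from the original plaintext: P[1], P[2].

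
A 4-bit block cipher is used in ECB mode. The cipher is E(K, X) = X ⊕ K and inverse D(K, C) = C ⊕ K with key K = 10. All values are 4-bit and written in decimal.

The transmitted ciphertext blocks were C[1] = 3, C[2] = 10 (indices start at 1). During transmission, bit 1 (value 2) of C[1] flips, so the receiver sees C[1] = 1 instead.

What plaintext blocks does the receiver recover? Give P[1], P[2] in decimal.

ECB decryption: P_i = D(K, C_i).
Only C[1] changed, to 1. In ECB, a change in C_i affects only P_i. Decrypting the received ciphertext:
P[1]: D(K, 1) = 11.
P[2]: D(K, 10) = 0.
Blocks that differ from the original plaintext: P[1].

P[1] = 11, P[2] = 0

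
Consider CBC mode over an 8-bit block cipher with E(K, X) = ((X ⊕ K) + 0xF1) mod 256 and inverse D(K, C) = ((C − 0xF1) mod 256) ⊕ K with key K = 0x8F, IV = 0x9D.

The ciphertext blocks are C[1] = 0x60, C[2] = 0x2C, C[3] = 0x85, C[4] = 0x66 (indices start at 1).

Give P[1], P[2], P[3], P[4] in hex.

P[1] = 0x7D, P[2] = 0xD4, P[3] = 0x37, P[4] = 0x7F

CBC decryption: P_i = D(K, C_i) ⊕ C_{i−1}, with C_{0} = IV.
P[1]: D(K, 0x60) = 0xE0; 0xE0 ⊕ 0x9D = 0x7D.
P[2]: D(K, 0x2C) = 0xB4; 0xB4 ⊕ 0x60 = 0xD4.
P[3]: D(K, 0x85) = 0x1B; 0x1B ⊕ 0x2C = 0x37.
P[4]: D(K, 0x66) = 0xFA; 0xFA ⊕ 0x85 = 0x7F.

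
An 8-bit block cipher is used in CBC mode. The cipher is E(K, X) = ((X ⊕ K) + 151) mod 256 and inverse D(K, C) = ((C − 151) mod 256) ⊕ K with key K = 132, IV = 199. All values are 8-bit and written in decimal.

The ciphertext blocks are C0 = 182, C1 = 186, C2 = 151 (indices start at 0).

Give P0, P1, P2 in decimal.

CBC decryption: P_i = D(K, C_i) ⊕ C_{i−1}, with C_{−1} = IV.
P0: D(K, 182) = 155; 155 ⊕ 199 = 92.
P1: D(K, 186) = 167; 167 ⊕ 182 = 17.
P2: D(K, 151) = 132; 132 ⊕ 186 = 62.

P0 = 92, P1 = 17, P2 = 62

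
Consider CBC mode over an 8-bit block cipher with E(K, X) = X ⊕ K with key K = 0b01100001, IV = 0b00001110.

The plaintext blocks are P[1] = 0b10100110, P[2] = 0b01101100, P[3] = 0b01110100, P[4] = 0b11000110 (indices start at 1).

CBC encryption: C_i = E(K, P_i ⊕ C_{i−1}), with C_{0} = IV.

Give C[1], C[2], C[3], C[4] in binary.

C[1] = 0b11001001, C[2] = 0b11000100, C[3] = 0b11010001, C[4] = 0b01110110

C[1]: P[1] ⊕ 0b00001110 = 0b10101000; E(K, 0b10101000) = 0b11001001.
C[2]: P[2] ⊕ 0b11001001 = 0b10100101; E(K, 0b10100101) = 0b11000100.
C[3]: P[3] ⊕ 0b11000100 = 0b10110000; E(K, 0b10110000) = 0b11010001.
C[4]: P[4] ⊕ 0b11010001 = 0b00010111; E(K, 0b00010111) = 0b01110110.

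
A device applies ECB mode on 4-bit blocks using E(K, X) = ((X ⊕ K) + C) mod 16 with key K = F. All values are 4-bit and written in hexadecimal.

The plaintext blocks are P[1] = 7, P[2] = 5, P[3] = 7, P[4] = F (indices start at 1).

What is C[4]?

C[4] = C

ECB encryption: C_i = E(K, P_i).
C[4]: E(K, F) = C.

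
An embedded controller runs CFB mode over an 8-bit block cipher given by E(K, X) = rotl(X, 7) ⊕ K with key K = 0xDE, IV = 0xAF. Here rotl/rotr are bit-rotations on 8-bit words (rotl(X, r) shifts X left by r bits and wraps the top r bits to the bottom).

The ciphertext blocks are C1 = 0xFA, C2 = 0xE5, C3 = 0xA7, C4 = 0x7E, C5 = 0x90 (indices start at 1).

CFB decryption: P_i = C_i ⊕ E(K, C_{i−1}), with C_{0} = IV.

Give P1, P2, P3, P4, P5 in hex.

P1: E(K, 0xAF) = 0x09; 0xFA ⊕ 0x09 = 0xF3.
P2: E(K, 0xFA) = 0xA3; 0xE5 ⊕ 0xA3 = 0x46.
P3: E(K, 0xE5) = 0x2C; 0xA7 ⊕ 0x2C = 0x8B.
P4: E(K, 0xA7) = 0x0D; 0x7E ⊕ 0x0D = 0x73.
P5: E(K, 0x7E) = 0xE1; 0x90 ⊕ 0xE1 = 0x71.

P1 = 0xF3, P2 = 0x46, P3 = 0x8B, P4 = 0x73, P5 = 0x71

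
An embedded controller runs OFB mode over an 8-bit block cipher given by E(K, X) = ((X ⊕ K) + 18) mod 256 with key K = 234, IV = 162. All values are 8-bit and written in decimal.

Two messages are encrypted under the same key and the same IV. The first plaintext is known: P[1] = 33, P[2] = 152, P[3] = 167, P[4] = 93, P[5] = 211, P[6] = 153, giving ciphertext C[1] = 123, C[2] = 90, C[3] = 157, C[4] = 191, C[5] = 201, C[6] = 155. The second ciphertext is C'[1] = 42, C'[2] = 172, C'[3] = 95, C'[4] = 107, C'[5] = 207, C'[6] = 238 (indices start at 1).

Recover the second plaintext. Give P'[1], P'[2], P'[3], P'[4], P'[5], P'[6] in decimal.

P'[1] = 112, P'[2] = 110, P'[3] = 101, P'[4] = 137, P'[5] = 213, P'[6] = 236

In OFB with a reused IV, both messages share the same keystream S_i, so C_i ⊕ C'_i = P_i ⊕ P'_i and thus P'_i = P_i ⊕ C_i ⊕ C'_i.
P'[1]: 33 ⊕ 123 ⊕ 42 = 112.
P'[2]: 152 ⊕ 90 ⊕ 172 = 110.
P'[3]: 167 ⊕ 157 ⊕ 95 = 101.
P'[4]: 93 ⊕ 191 ⊕ 107 = 137.
P'[5]: 211 ⊕ 201 ⊕ 207 = 213.
P'[6]: 153 ⊕ 155 ⊕ 238 = 236.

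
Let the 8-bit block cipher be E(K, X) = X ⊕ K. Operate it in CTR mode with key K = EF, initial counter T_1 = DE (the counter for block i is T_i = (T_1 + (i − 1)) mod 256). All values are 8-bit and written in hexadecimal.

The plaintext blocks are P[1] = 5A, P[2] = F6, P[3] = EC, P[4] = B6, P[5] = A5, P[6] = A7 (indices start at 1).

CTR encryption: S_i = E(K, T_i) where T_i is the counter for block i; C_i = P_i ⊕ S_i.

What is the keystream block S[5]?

C[1]: T = DE, S = E(K, T) = 31; 5A ⊕ 31 = 6B.
C[2]: T = DF, S = E(K, T) = 30; F6 ⊕ 30 = C6.
C[3]: T = E0, S = E(K, T) = 0F; EC ⊕ 0F = E3.
C[4]: T = E1, S = E(K, T) = 0E; B6 ⊕ 0E = B8.
C[5]: T = E2, S = E(K, T) = 0D; A5 ⊕ 0D = A8.
So S[5] = 0D.

0D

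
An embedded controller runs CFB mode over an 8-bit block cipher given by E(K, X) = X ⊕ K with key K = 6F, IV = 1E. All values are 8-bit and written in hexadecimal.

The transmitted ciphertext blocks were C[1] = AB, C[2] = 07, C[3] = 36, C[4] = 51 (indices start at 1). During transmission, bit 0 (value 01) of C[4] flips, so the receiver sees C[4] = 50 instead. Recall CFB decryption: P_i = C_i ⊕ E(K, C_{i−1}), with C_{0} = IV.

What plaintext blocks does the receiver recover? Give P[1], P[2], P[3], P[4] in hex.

P[1] = DA, P[2] = C3, P[3] = 5E, P[4] = 09

Only C[4] changed, to 50. In CFB, a change in C_i flips the same bit in P_i and garbles P_{i+1}. Decrypting the received ciphertext:
P[1]: E(K, 1E) = 71; AB ⊕ 71 = DA.
P[2]: E(K, AB) = C4; 07 ⊕ C4 = C3.
P[3]: E(K, 07) = 68; 36 ⊕ 68 = 5E.
P[4]: E(K, 36) = 59; 50 ⊕ 59 = 09.
Blocks that differ from the original plaintext: P[4].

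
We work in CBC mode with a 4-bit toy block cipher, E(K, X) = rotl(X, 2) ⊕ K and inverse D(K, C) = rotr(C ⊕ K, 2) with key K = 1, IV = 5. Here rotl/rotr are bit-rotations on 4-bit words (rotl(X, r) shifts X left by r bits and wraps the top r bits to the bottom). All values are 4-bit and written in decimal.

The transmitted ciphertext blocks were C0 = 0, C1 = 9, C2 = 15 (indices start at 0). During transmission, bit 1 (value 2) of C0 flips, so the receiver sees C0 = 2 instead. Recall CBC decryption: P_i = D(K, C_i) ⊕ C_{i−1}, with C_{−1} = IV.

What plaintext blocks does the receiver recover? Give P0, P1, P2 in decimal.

P0 = 9, P1 = 0, P2 = 2

Only C0 changed, to 2. In CBC, a change in C_i garbles P_i and flips the same bit in P_{i+1}. Decrypting the received ciphertext:
P0: D(K, 2) = 12; 12 ⊕ 5 = 9.
P1: D(K, 9) = 2; 2 ⊕ 2 = 0.
P2: D(K, 15) = 11; 11 ⊕ 9 = 2.
Blocks that differ from the original plaintext: P0, P1.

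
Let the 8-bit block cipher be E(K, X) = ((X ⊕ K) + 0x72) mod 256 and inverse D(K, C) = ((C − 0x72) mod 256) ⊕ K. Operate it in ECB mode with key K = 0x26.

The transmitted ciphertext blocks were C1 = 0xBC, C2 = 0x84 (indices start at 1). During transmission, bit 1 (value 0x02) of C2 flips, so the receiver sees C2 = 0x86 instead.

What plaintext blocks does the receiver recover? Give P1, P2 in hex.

ECB decryption: P_i = D(K, C_i).
Only C2 changed, to 0x86. In ECB, a change in C_i affects only P_i. Decrypting the received ciphertext:
P1: D(K, 0xBC) = 0x6C.
P2: D(K, 0x86) = 0x32.
Blocks that differ from the original plaintext: P2.

P1 = 0x6C, P2 = 0x32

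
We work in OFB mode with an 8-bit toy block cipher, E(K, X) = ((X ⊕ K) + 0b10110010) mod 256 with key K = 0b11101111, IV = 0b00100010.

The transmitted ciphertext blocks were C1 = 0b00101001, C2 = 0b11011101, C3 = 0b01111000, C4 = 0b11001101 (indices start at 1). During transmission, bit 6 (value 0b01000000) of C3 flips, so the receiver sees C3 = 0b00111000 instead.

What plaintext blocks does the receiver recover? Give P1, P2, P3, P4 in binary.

OFB decryption: S_i = E(K, S_{i−1}) with S_{0} = IV; P_i = C_i ⊕ S_i.
Only C3 changed, to 0b00111000. In OFB, a change in C_i flips the same bit in P_i only; the keystream is unaffected. Decrypting the received ciphertext:
P1: S = E(K, 0b00100010) = 0b01111111; 0b00101001 ⊕ 0b01111111 = 0b01010110.
P2: S = E(K, 0b01111111) = 0b01000010; 0b11011101 ⊕ 0b01000010 = 0b10011111.
P3: S = E(K, 0b01000010) = 0b01011111; 0b00111000 ⊕ 0b01011111 = 0b01100111.
P4: S = E(K, 0b01011111) = 0b01100010; 0b11001101 ⊕ 0b01100010 = 0b10101111.
Blocks that differ from the original plaintext: P3.

P1 = 0b01010110, P2 = 0b10011111, P3 = 0b01100111, P4 = 0b10101111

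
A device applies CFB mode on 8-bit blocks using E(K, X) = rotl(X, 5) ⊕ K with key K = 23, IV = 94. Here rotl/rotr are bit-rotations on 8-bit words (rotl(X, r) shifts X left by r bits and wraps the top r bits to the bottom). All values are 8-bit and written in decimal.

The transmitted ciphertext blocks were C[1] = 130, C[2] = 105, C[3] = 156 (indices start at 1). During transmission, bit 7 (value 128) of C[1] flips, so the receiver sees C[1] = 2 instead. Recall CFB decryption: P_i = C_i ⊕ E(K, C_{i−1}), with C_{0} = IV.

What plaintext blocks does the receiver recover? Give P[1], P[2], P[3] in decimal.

P[1] = 222, P[2] = 62, P[3] = 166

Only C[1] changed, to 2. In CFB, a change in C_i flips the same bit in P_i and garbles P_{i+1}. Decrypting the received ciphertext:
P[1]: E(K, 94) = 220; 2 ⊕ 220 = 222.
P[2]: E(K, 2) = 87; 105 ⊕ 87 = 62.
P[3]: E(K, 105) = 58; 156 ⊕ 58 = 166.
Blocks that differ from the original plaintext: P[1], P[2].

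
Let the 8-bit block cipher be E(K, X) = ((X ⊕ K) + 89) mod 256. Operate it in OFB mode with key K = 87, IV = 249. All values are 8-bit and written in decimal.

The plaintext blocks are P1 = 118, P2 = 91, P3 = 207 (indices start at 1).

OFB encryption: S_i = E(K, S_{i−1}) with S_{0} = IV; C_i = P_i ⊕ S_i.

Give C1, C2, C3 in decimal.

C1 = 113, C2 = 242, C3 = 152

C1: S = E(K, 249) = 7; 118 ⊕ 7 = 113.
C2: S = E(K, 7) = 169; 91 ⊕ 169 = 242.
C3: S = E(K, 169) = 87; 207 ⊕ 87 = 152.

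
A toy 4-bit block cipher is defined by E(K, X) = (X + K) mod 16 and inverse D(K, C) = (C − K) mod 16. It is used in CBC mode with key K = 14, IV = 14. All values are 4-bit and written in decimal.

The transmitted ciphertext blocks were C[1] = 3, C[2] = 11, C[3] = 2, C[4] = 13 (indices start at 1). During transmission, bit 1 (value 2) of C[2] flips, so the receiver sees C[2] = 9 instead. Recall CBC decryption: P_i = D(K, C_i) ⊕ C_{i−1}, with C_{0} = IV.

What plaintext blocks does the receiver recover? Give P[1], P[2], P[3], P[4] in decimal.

Only C[2] changed, to 9. In CBC, a change in C_i garbles P_i and flips the same bit in P_{i+1}. Decrypting the received ciphertext:
P[1]: D(K, 3) = 5; 5 ⊕ 14 = 11.
P[2]: D(K, 9) = 11; 11 ⊕ 3 = 8.
P[3]: D(K, 2) = 4; 4 ⊕ 9 = 13.
P[4]: D(K, 13) = 15; 15 ⊕ 2 = 13.
Blocks that differ from the original plaintext: P[2], P[3].

P[1] = 11, P[2] = 8, P[3] = 13, P[4] = 13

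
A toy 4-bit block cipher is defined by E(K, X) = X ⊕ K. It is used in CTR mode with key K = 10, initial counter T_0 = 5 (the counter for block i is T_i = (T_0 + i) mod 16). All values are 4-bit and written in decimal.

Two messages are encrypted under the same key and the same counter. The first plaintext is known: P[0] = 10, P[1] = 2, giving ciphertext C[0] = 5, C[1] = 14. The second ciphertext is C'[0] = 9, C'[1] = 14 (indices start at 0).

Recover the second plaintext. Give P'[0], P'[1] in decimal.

P'[0] = 6, P'[1] = 2

In CTR with a reused counter, both messages share the same keystream S_i, so C_i ⊕ C'_i = P_i ⊕ P'_i and thus P'_i = P_i ⊕ C_i ⊕ C'_i.
P'[0]: 10 ⊕ 5 ⊕ 9 = 6.
P'[1]: 2 ⊕ 14 ⊕ 14 = 2.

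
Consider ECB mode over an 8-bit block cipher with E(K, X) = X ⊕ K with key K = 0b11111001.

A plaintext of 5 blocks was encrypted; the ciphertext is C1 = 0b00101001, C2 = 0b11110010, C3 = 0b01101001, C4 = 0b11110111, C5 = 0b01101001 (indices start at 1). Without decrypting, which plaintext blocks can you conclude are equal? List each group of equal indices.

ECB encrypts each block independently with the same key, so equal ciphertext blocks imply equal plaintext blocks.
C3 = C5 = 0b01101001, so P3 = P5.

P3 = P5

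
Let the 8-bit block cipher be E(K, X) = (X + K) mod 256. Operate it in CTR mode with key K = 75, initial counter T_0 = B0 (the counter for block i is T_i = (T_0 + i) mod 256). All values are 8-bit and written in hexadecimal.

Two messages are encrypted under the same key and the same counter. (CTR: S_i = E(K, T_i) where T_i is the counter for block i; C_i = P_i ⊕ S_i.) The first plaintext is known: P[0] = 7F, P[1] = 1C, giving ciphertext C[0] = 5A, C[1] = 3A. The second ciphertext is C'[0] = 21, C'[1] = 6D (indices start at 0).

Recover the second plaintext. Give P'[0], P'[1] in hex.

In CTR with a reused counter, both messages share the same keystream S_i, so C_i ⊕ C'_i = P_i ⊕ P'_i and thus P'_i = P_i ⊕ C_i ⊕ C'_i.
P'[0]: 7F ⊕ 5A ⊕ 21 = 04.
P'[1]: 1C ⊕ 3A ⊕ 6D = 4B.

P'[0] = 04, P'[1] = 4B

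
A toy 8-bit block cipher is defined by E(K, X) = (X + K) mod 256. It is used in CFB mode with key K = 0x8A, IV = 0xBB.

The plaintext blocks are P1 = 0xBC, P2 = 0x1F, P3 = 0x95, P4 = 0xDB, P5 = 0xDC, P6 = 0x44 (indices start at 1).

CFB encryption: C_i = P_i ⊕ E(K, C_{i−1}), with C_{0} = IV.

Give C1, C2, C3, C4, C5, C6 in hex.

C1: E(K, 0xBB) = 0x45; 0xBC ⊕ 0x45 = 0xF9.
C2: E(K, 0xF9) = 0x83; 0x1F ⊕ 0x83 = 0x9C.
C3: E(K, 0x9C) = 0x26; 0x95 ⊕ 0x26 = 0xB3.
C4: E(K, 0xB3) = 0x3D; 0xDB ⊕ 0x3D = 0xE6.
C5: E(K, 0xE6) = 0x70; 0xDC ⊕ 0x70 = 0xAC.
C6: E(K, 0xAC) = 0x36; 0x44 ⊕ 0x36 = 0x72.

C1 = 0xF9, C2 = 0x9C, C3 = 0xB3, C4 = 0xE6, C5 = 0xAC, C6 = 0x72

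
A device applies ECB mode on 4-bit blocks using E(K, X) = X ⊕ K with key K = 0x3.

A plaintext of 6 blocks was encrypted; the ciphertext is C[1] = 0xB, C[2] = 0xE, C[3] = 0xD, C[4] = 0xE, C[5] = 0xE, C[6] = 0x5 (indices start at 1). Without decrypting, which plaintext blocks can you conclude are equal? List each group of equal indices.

P[2] = P[4] = P[5]

ECB encrypts each block independently with the same key, so equal ciphertext blocks imply equal plaintext blocks.
C[2] = C[4] = C[5] = 0xE, so P[2] = P[4] = P[5].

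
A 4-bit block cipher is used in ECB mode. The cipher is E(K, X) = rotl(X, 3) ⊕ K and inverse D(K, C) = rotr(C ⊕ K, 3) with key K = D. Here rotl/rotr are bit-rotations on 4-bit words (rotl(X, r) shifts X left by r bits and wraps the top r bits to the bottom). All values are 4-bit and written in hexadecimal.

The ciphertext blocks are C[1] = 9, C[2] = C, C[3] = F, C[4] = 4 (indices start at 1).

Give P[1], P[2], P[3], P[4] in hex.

ECB decryption: P_i = D(K, C_i).
P[1]: D(K, 9) = 8.
P[2]: D(K, C) = 2.
P[3]: D(K, F) = 4.
P[4]: D(K, 4) = 3.

P[1] = 8, P[2] = 2, P[3] = 4, P[4] = 3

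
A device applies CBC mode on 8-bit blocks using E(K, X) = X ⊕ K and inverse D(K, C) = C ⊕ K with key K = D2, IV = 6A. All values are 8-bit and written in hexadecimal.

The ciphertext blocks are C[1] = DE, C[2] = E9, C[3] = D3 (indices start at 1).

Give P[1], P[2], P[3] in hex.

CBC decryption: P_i = D(K, C_i) ⊕ C_{i−1}, with C_{0} = IV.
P[1]: D(K, DE) = 0C; 0C ⊕ 6A = 66.
P[2]: D(K, E9) = 3B; 3B ⊕ DE = E5.
P[3]: D(K, D3) = 01; 01 ⊕ E9 = E8.

P[1] = 66, P[2] = E5, P[3] = E8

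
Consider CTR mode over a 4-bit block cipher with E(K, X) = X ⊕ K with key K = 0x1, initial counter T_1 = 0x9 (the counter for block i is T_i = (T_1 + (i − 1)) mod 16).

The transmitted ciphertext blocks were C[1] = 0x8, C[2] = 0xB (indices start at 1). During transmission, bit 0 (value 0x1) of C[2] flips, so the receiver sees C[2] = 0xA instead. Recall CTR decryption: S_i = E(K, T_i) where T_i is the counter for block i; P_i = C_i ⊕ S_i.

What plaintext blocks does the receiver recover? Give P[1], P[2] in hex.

Only C[2] changed, to 0xA. In CTR, a change in C_i flips the same bit in P_i only; the keystream is unaffected. Decrypting the received ciphertext:
P[1]: T = 0x9, S = E(K, T) = 0x8; 0x8 ⊕ 0x8 = 0x0.
P[2]: T = 0xA, S = E(K, T) = 0xB; 0xA ⊕ 0xB = 0x1.
Blocks that differ from the original plaintext: P[2].

P[1] = 0x0, P[2] = 0x1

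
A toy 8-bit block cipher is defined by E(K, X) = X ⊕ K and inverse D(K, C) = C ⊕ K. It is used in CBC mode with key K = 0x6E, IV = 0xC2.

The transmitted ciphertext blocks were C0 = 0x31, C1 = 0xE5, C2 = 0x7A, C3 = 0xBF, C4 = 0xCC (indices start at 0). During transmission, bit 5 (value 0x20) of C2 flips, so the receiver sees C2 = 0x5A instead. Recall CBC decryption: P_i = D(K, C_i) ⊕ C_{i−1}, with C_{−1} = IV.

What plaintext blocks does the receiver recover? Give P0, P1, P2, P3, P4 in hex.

Only C2 changed, to 0x5A. In CBC, a change in C_i garbles P_i and flips the same bit in P_{i+1}. Decrypting the received ciphertext:
P0: D(K, 0x31) = 0x5F; 0x5F ⊕ 0xC2 = 0x9D.
P1: D(K, 0xE5) = 0x8B; 0x8B ⊕ 0x31 = 0xBA.
P2: D(K, 0x5A) = 0x34; 0x34 ⊕ 0xE5 = 0xD1.
P3: D(K, 0xBF) = 0xD1; 0xD1 ⊕ 0x5A = 0x8B.
P4: D(K, 0xCC) = 0xA2; 0xA2 ⊕ 0xBF = 0x1D.
Blocks that differ from the original plaintext: P2, P3.

P0 = 0x9D, P1 = 0xBA, P2 = 0xD1, P3 = 0x8B, P4 = 0x1D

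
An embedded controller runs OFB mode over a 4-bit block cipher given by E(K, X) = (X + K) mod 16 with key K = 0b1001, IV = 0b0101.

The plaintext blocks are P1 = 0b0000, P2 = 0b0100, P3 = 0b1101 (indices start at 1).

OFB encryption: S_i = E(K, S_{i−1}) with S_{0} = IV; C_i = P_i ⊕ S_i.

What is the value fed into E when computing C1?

0b0101

C1: S = E(K, 0b0101) = 0b1110; 0b0000 ⊕ 0b1110 = 0b1110.
So the input to E for block 1 is 0b0101.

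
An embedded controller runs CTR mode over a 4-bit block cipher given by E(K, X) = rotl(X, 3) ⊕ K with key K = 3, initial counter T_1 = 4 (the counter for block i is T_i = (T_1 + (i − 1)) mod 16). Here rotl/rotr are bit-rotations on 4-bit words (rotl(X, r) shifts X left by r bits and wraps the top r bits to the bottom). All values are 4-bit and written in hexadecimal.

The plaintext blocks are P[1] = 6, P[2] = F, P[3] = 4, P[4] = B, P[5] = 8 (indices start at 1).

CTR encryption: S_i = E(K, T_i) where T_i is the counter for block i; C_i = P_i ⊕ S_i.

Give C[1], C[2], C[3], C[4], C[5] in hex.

C[1] = 7, C[2] = 6, C[3] = 4, C[4] = 3, C[5] = F

C[1]: T = 4, S = E(K, T) = 1; 6 ⊕ 1 = 7.
C[2]: T = 5, S = E(K, T) = 9; F ⊕ 9 = 6.
C[3]: T = 6, S = E(K, T) = 0; 4 ⊕ 0 = 4.
C[4]: T = 7, S = E(K, T) = 8; B ⊕ 8 = 3.
C[5]: T = 8, S = E(K, T) = 7; 8 ⊕ 7 = F.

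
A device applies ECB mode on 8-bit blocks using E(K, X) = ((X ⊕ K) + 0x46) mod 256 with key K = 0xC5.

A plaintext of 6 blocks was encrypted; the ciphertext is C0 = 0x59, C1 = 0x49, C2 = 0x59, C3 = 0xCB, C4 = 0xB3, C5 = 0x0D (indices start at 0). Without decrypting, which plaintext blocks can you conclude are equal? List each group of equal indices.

ECB encrypts each block independently with the same key, so equal ciphertext blocks imply equal plaintext blocks.
C0 = C2 = 0x59, so P0 = P2.

P0 = P2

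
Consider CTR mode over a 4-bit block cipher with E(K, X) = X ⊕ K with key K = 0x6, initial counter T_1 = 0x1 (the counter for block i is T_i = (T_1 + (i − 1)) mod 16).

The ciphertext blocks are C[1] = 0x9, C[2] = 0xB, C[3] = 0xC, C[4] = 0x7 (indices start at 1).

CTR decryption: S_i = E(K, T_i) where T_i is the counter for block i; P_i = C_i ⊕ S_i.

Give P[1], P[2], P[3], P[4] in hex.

P[1] = 0xE, P[2] = 0xF, P[3] = 0x9, P[4] = 0x5

P[1]: T = 0x1, S = E(K, T) = 0x7; 0x9 ⊕ 0x7 = 0xE.
P[2]: T = 0x2, S = E(K, T) = 0x4; 0xB ⊕ 0x4 = 0xF.
P[3]: T = 0x3, S = E(K, T) = 0x5; 0xC ⊕ 0x5 = 0x9.
P[4]: T = 0x4, S = E(K, T) = 0x2; 0x7 ⊕ 0x2 = 0x5.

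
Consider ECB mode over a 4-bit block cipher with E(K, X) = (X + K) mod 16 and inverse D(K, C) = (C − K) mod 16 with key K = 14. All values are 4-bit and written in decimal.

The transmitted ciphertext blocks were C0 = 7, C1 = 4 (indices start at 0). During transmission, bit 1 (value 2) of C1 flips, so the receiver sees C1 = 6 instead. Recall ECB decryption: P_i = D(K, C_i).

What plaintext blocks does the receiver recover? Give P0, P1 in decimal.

P0 = 9, P1 = 8

Only C1 changed, to 6. In ECB, a change in C_i affects only P_i. Decrypting the received ciphertext:
P0: D(K, 7) = 9.
P1: D(K, 6) = 8.
Blocks that differ from the original plaintext: P1.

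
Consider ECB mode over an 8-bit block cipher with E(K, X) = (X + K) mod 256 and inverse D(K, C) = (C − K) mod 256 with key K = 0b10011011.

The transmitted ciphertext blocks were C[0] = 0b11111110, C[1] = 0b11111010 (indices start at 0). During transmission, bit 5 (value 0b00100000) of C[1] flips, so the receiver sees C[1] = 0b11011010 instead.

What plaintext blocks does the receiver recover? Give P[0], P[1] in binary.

ECB decryption: P_i = D(K, C_i).
Only C[1] changed, to 0b11011010. In ECB, a change in C_i affects only P_i. Decrypting the received ciphertext:
P[0]: D(K, 0b11111110) = 0b01100011.
P[1]: D(K, 0b11011010) = 0b00111111.
Blocks that differ from the original plaintext: P[1].

P[0] = 0b01100011, P[1] = 0b00111111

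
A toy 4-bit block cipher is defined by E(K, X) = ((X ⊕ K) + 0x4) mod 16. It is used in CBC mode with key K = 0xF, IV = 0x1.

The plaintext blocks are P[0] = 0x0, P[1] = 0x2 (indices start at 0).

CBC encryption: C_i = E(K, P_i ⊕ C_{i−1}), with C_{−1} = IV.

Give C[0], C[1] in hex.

C[0]: P[0] ⊕ 0x1 = 0x1; E(K, 0x1) = 0x2.
C[1]: P[1] ⊕ 0x2 = 0x0; E(K, 0x0) = 0x3.

C[0] = 0x2, C[1] = 0x3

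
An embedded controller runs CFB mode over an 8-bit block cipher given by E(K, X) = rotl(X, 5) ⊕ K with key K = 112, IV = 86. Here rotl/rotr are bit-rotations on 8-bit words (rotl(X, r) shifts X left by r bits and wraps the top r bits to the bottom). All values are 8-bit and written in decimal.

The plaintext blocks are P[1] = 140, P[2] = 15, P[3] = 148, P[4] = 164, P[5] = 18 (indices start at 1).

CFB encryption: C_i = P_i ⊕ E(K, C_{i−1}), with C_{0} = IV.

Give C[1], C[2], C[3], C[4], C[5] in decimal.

C[1] = 54, C[2] = 185, C[3] = 211, C[4] = 174, C[5] = 183

C[1]: E(K, 86) = 186; 140 ⊕ 186 = 54.
C[2]: E(K, 54) = 182; 15 ⊕ 182 = 185.
C[3]: E(K, 185) = 71; 148 ⊕ 71 = 211.
C[4]: E(K, 211) = 10; 164 ⊕ 10 = 174.
C[5]: E(K, 174) = 165; 18 ⊕ 165 = 183.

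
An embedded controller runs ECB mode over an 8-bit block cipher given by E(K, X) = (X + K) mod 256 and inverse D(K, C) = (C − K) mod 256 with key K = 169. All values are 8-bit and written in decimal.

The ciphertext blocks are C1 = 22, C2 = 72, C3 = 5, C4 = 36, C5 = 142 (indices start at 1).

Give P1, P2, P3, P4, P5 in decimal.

ECB decryption: P_i = D(K, C_i).
P1: D(K, 22) = 109.
P2: D(K, 72) = 159.
P3: D(K, 5) = 92.
P4: D(K, 36) = 123.
P5: D(K, 142) = 229.

P1 = 109, P2 = 159, P3 = 92, P4 = 123, P5 = 229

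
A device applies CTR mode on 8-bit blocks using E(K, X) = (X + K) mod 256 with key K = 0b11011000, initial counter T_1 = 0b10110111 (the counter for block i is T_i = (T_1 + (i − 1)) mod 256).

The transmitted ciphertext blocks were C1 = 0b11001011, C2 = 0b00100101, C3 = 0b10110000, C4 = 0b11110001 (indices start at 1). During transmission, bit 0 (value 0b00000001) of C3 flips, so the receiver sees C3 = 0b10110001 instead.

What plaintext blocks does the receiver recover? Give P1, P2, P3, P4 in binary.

CTR decryption: S_i = E(K, T_i) where T_i is the counter for block i; P_i = C_i ⊕ S_i.
Only C3 changed, to 0b10110001. In CTR, a change in C_i flips the same bit in P_i only; the keystream is unaffected. Decrypting the received ciphertext:
P1: T = 0b10110111, S = E(K, T) = 0b10001111; 0b11001011 ⊕ 0b10001111 = 0b01000100.
P2: T = 0b10111000, S = E(K, T) = 0b10010000; 0b00100101 ⊕ 0b10010000 = 0b10110101.
P3: T = 0b10111001, S = E(K, T) = 0b10010001; 0b10110001 ⊕ 0b10010001 = 0b00100000.
P4: T = 0b10111010, S = E(K, T) = 0b10010010; 0b11110001 ⊕ 0b10010010 = 0b01100011.
Blocks that differ from the original plaintext: P3.

P1 = 0b01000100, P2 = 0b10110101, P3 = 0b00100000, P4 = 0b01100011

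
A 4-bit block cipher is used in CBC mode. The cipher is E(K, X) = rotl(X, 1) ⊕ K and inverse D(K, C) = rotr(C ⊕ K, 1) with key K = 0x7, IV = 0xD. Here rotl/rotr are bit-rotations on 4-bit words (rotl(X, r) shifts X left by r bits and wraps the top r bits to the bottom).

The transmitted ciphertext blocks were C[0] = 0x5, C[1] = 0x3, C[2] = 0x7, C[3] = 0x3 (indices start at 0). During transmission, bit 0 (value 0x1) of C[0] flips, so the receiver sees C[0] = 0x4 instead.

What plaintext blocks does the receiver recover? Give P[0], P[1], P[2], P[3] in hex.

CBC decryption: P_i = D(K, C_i) ⊕ C_{i−1}, with C_{−1} = IV.
Only C[0] changed, to 0x4. In CBC, a change in C_i garbles P_i and flips the same bit in P_{i+1}. Decrypting the received ciphertext:
P[0]: D(K, 0x4) = 0x9; 0x9 ⊕ 0xD = 0x4.
P[1]: D(K, 0x3) = 0x2; 0x2 ⊕ 0x4 = 0x6.
P[2]: D(K, 0x7) = 0x0; 0x0 ⊕ 0x3 = 0x3.
P[3]: D(K, 0x3) = 0x2; 0x2 ⊕ 0x7 = 0x5.
Blocks that differ from the original plaintext: P[0], P[1].

P[0] = 0x4, P[1] = 0x6, P[2] = 0x3, P[3] = 0x5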